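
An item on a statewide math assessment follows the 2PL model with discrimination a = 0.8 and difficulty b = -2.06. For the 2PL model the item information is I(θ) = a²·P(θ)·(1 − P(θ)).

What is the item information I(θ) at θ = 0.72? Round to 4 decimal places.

0.0564

P = 1/(1+e^{-2.2240}) = 0.9024
P(1−P) = 0.9024 × 0.0976 = 0.0881
I = a² × P(1−P) = 0.8² × 0.0881 = 0.05638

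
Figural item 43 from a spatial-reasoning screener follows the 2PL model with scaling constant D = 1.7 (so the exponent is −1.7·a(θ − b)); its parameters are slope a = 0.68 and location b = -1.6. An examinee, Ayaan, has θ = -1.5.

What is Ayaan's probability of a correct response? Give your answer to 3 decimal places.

0.529

P(θ) = 1 / (1 + exp(−D·a(θ − b)))
Exponent: 1.7 × 0.68 × (-1.5 − (-1.6)) = 0.1156
1/(1 + e^{-0.1156}) = 0.5289
P = 0.5289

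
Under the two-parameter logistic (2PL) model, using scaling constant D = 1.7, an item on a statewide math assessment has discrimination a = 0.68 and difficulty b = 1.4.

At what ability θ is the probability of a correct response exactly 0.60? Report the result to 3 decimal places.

P(θ) = 1 / (1 + exp(−D·a(θ − b)))
logit = ln(0.6000/0.4000) = 0.4055
θ = b + logit/(1.7·a) = 1.4 + 0.4055/1.1560 = 1.7507

1.751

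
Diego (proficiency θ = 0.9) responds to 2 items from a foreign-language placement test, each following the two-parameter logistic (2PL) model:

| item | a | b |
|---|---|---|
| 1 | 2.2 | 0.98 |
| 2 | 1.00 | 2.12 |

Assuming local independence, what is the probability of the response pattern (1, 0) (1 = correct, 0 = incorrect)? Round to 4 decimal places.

P(θ) = 1 / (1 + exp(−a(θ − b)))
P_1 = 1/(1+e^{0.1760}) = 0.4561
P_2 = 1/(1+e^{1.2200}) = 0.2279
L = P_1 × (1−P_2) = 0.4561 × 0.7721 = 0.35215

0.3521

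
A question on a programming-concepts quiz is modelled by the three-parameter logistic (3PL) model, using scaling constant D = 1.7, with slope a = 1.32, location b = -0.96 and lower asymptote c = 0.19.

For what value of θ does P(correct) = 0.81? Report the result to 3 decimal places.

P(θ) = c + (1 − c) · 1 / (1 + exp(−D·a(θ − b)))
Remove guessing floor: (0.81 − 0.19)/(1 − 0.19) = 0.7654
logit = ln(0.7654/0.2346) = 1.1827
θ = b + logit/(1.7·a) = -0.96 + 1.1827/2.2440 = -0.4330

-0.433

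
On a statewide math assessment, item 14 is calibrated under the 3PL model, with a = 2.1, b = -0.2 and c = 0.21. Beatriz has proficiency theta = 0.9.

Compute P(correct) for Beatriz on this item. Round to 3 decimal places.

P(theta) = c + (1 − c) · 1 / (1 + exp(−a(theta − b)))
Exponent: 2.1 × (0.9 − (-0.2)) = 2.3100
1/(1 + e^{-2.3100}) = 0.9097
P = 0.21 + 0.79 × 0.9097 = 0.9287

0.929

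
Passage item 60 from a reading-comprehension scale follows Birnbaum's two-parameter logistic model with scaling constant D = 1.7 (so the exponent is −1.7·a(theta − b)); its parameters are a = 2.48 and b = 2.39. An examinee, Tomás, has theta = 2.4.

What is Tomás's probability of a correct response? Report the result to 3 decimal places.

0.511

P(theta) = 1 / (1 + exp(−D·a(theta − b)))
Exponent: 1.7 × 2.48 × (2.4 − 2.39) = 0.0422
1/(1 + e^{-0.0422}) = 0.5105
P = 0.5105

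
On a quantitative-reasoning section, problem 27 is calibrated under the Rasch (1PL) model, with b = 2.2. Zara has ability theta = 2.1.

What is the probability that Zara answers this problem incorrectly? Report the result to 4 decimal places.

P(theta) = 1 / (1 + exp(−(theta − b)))
Exponent: (2.1 − 2.2) = -0.1000
1/(1 + e^{0.1000}) = 0.4750
P = 0.4750
P(incorrect) = 1 − 0.4750 = 0.5250

0.5250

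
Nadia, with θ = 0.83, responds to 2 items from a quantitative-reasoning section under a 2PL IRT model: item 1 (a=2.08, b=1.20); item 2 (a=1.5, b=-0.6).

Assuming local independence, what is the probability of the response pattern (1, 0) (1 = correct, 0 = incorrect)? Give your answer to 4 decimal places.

0.0332

P(θ) = 1 / (1 + exp(−a(θ − b)))
P_1 = 1/(1+e^{0.7696}) = 0.3166
P_2 = 1/(1+e^{-2.1450}) = 0.8952
L = P_1 × (1−P_2) = 0.3166 × 0.1048 = 0.03318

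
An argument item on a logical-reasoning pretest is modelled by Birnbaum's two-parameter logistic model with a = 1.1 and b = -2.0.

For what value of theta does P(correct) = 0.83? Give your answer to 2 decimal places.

-0.56

P(theta) = 1 / (1 + exp(−a(theta − b)))
logit = ln(0.8300/0.1700) = 1.5856
theta = b + logit/(a) = -2.0 + 1.5856/1.1000 = -0.5585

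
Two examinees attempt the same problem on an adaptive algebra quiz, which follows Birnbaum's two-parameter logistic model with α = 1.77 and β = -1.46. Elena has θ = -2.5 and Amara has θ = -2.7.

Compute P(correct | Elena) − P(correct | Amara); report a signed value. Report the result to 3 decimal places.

0.037

P(θ) = 1 / (1 + exp(−α(θ − β)))
P(Elena) = 0.1370  [exponent -1.8408]
P(Amara) = 0.1002  [exponent -2.1948]
Difference = 0.1370 − 0.1002 = 0.0367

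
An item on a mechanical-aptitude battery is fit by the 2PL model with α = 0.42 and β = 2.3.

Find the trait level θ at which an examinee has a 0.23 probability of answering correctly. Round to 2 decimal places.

-0.58

P(θ) = 1 / (1 + exp(−α(θ − β)))
logit = ln(0.2300/0.7700) = -1.2083
θ = β + logit/(α) = 2.3 + (-1.2083)/0.4200 = -0.5769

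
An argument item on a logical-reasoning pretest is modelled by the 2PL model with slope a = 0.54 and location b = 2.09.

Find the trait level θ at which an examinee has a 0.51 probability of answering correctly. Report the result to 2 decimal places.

P(θ) = 1 / (1 + exp(−a(θ − b)))
logit = ln(0.5100/0.4900) = 0.0400
θ = b + logit/(a) = 2.09 + 0.0400/0.5400 = 2.1641

2.16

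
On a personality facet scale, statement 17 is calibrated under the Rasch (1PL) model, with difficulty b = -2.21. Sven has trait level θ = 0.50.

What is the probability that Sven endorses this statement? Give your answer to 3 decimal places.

P(θ) = 1 / (1 + exp(−(θ − b)))
Exponent: (0.50 − (-2.21)) = 2.7100
1/(1 + e^{-2.7100}) = 0.9376
P = 0.9376

0.938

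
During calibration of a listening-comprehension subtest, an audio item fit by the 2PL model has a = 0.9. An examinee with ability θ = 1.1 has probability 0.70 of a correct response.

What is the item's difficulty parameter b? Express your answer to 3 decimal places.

0.159

P(θ) = 1 / (1 + exp(−a(θ − b)))
logit(0.70) = ln(0.70/0.30) = 0.8473
b = θ − logit/(a) = 1.1 − 0.8473/0.9000 = 0.1586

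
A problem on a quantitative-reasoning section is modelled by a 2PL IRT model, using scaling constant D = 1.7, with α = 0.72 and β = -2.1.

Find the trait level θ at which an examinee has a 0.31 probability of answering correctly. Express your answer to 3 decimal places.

-2.754

P(θ) = 1 / (1 + exp(−D·α(θ − β)))
logit = ln(0.3100/0.6900) = -0.8001
θ = β + logit/(1.7·α) = -2.1 + (-0.8001)/1.2240 = -2.7537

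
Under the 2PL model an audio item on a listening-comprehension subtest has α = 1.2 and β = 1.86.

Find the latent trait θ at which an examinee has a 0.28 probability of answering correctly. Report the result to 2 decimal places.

P(θ) = 1 / (1 + exp(−α(θ − β)))
logit = ln(0.2800/0.7200) = -0.9445
θ = β + logit/(α) = 1.86 + (-0.9445)/1.2000 = 1.0729

1.07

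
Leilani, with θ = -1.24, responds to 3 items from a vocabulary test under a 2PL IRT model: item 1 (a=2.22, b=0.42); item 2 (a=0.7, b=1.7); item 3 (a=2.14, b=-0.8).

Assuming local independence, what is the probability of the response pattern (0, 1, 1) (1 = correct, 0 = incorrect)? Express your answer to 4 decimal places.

P(θ) = 1 / (1 + exp(−a(θ − b)))
P_1 = 1/(1+e^{3.6852}) = 0.0245
P_2 = 1/(1+e^{2.0580}) = 0.1132
P_3 = 1/(1+e^{0.9416}) = 0.2806
L = (1−P_1) × P_2 × P_3 = 0.9755 × 0.1132 × 0.2806 = 0.03100

0.0310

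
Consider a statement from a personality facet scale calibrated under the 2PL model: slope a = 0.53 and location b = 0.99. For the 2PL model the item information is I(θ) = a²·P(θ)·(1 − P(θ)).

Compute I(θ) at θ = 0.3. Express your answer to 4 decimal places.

P = 1/(1+e^{0.3657}) = 0.4096
P(1−P) = 0.4096 × 0.5904 = 0.2418
I = a² × P(1−P) = 0.53² × 0.2418 = 0.06793

0.0679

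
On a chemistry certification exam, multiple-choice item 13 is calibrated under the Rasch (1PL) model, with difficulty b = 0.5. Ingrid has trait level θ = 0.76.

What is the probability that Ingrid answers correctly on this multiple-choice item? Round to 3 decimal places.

0.565

P(θ) = 1 / (1 + exp(−(θ − b)))
Exponent: (0.76 − 0.5) = 0.2600
1/(1 + e^{-0.2600}) = 0.5646
P = 0.5646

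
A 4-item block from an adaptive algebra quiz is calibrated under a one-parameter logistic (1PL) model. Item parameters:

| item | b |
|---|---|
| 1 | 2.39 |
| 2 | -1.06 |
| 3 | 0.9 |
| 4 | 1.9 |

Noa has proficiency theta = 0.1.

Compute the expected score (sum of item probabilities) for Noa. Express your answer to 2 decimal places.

1.31

P(theta) = 1 / (1 + exp(−(theta − b)))
P_1 = 1/(1+e^{2.2900}) = 0.0920
P_2 = 1/(1+e^{-1.1600}) = 0.7613
P_3 = 1/(1+e^{0.8000}) = 0.3100
P_4 = 1/(1+e^{1.8000}) = 0.1419
E[score] = 0.0920 + 0.7613 + 0.3100 + 0.1419 = 1.3052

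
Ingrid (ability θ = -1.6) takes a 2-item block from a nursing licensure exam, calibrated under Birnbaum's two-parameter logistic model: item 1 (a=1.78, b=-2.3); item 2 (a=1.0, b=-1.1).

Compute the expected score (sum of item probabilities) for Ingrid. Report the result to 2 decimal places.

1.15

P(θ) = 1 / (1 + exp(−a(θ − b)))
P_1 = 1/(1+e^{-1.2460}) = 0.7766
P_2 = 1/(1+e^{0.5000}) = 0.3775
E[score] = 0.7766 + 0.3775 = 1.1541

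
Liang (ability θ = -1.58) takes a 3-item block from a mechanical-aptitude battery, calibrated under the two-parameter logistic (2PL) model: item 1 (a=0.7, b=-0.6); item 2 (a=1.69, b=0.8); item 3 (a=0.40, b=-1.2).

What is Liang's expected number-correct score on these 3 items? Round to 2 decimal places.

0.81

P(θ) = 1 / (1 + exp(−a(θ − b)))
P_1 = 1/(1+e^{0.6860}) = 0.3349
P_2 = 1/(1+e^{4.0222}) = 0.0176
P_3 = 1/(1+e^{0.1520}) = 0.4621
E[score] = 0.3349 + 0.0176 + 0.4621 = 0.8146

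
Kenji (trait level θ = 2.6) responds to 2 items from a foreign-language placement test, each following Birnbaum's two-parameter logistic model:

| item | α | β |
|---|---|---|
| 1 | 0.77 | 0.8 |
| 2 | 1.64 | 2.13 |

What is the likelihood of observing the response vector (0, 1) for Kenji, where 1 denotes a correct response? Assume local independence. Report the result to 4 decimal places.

P(θ) = 1 / (1 + exp(−α(θ − β)))
P_1 = 1/(1+e^{-1.3860}) = 0.8000
P_2 = 1/(1+e^{-0.7708}) = 0.6837
L = (1−P_1) × P_2 = 0.2000 × 0.6837 = 0.13677

0.1368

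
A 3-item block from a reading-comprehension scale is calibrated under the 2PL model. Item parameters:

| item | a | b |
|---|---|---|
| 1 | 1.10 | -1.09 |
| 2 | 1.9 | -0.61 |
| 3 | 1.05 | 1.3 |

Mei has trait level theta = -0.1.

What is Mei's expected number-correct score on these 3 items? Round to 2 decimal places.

P(theta) = 1 / (1 + exp(−a(theta − b)))
P_1 = 1/(1+e^{-1.0890}) = 0.7482
P_2 = 1/(1+e^{-0.9690}) = 0.7249
P_3 = 1/(1+e^{1.4700}) = 0.1869
E[score] = 0.7482 + 0.7249 + 0.1869 = 1.6601

1.66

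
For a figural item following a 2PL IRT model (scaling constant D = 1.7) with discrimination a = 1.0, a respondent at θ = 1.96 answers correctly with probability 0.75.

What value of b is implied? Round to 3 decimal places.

P(θ) = 1 / (1 + exp(−D·a(θ − b)))
logit(0.75) = ln(0.75/0.25) = 1.0986
b = θ − logit/(1.7·a) = 1.96 − 1.0986/1.7000 = 1.3138

1.314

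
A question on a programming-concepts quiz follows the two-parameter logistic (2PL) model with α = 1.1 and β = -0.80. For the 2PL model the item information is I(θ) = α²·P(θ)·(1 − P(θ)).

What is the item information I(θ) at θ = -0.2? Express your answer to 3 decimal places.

P = 1/(1+e^{-0.6600}) = 0.6593
P(1−P) = 0.6593 × 0.3407 = 0.2246
I = α² × P(1−P) = 1.1² × 0.2246 = 0.27181

0.272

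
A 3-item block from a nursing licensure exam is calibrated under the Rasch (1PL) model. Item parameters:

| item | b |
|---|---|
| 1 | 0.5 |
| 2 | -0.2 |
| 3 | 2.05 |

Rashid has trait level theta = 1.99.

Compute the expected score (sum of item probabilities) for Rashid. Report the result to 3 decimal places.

P(theta) = 1 / (1 + exp(−(theta − b)))
P_1 = 1/(1+e^{-1.4900}) = 0.8161
P_2 = 1/(1+e^{-2.1900}) = 0.8993
P_3 = 1/(1+e^{0.0600}) = 0.4850
E[score] = 0.8161 + 0.8993 + 0.4850 = 2.2004

2.200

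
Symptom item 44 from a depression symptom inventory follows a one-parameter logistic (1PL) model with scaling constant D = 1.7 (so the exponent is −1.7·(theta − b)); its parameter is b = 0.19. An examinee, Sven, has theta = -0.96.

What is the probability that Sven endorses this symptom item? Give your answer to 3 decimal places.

P(theta) = 1 / (1 + exp(−D·(theta − b)))
Exponent: 1.7 × (-0.96 − 0.19) = -1.9550
1/(1 + e^{1.9550}) = 0.1240
P = 0.1240

0.124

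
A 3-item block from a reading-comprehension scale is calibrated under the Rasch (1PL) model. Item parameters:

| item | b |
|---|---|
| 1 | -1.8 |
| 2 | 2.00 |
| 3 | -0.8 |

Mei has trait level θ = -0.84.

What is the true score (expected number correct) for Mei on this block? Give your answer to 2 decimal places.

P(θ) = 1 / (1 + exp(−(θ − b)))
P_1 = 1/(1+e^{-0.9600}) = 0.7231
P_2 = 1/(1+e^{2.8400}) = 0.0552
P_3 = 1/(1+e^{0.0400}) = 0.4900
E[score] = 0.7231 + 0.0552 + 0.4900 = 1.2683

1.27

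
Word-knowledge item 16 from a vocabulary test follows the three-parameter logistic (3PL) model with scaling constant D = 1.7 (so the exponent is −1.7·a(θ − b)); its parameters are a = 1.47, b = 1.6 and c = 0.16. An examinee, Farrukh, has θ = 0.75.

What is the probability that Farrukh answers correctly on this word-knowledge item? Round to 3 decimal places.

P(θ) = c + (1 − c) · 1 / (1 + exp(−D·a(θ − b)))
Exponent: 1.7 × 1.47 × (0.75 − 1.6) = -2.1242
1/(1 + e^{2.1242}) = 0.1068
P = 0.16 + 0.84 × 0.1068 = 0.2497

0.250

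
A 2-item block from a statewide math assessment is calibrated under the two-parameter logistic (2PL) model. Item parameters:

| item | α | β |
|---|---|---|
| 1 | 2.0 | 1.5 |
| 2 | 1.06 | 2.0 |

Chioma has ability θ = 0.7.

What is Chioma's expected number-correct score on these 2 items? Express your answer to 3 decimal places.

P(θ) = 1 / (1 + exp(−α(θ − β)))
P_1 = 1/(1+e^{1.6000}) = 0.1680
P_2 = 1/(1+e^{1.3780}) = 0.2013
E[score] = 0.1680 + 0.2013 = 0.3693

0.369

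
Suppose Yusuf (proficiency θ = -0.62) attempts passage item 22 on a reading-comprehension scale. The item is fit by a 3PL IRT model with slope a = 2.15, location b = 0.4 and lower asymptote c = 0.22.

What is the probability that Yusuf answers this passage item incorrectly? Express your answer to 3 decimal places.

0.702

P(θ) = c + (1 − c) · 1 / (1 + exp(−a(θ − b)))
Exponent: 2.15 × (-0.62 − 0.4) = -2.1930
1/(1 + e^{2.1930}) = 0.1004
P = 0.22 + 0.78 × 0.1004 = 0.2983
P(incorrect) = 1 − 0.2983 = 0.7017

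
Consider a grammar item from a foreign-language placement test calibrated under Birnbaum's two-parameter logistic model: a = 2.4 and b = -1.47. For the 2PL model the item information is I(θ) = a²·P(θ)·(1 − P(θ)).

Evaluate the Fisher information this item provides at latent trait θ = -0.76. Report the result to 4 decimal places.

P = 1/(1+e^{-1.7040}) = 0.8461
P(1−P) = 0.8461 × 0.1539 = 0.1302
I = a² × P(1−P) = 2.4² × 0.1302 = 0.75021

0.7502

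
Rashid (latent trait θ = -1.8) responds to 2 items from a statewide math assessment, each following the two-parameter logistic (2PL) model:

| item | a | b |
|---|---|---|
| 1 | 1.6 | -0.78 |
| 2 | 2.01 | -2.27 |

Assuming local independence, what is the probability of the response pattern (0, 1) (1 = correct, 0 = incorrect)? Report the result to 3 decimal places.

P(θ) = 1 / (1 + exp(−a(θ − b)))
P_1 = 1/(1+e^{1.6320}) = 0.1636
P_2 = 1/(1+e^{-0.9447}) = 0.7200
L = (1−P_1) × P_2 = 0.8364 × 0.7200 = 0.60228

0.602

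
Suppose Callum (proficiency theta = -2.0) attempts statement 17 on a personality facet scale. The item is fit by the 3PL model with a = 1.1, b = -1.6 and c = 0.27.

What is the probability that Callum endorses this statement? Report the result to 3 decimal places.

P(theta) = c + (1 − c) · 1 / (1 + exp(−a(theta − b)))
Exponent: 1.1 × (-2.0 − (-1.6)) = -0.4400
1/(1 + e^{0.4400}) = 0.3917
P = 0.27 + 0.73 × 0.3917 = 0.5560

0.556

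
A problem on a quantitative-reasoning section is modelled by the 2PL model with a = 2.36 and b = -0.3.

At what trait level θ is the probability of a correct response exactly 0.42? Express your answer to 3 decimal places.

P(θ) = 1 / (1 + exp(−a(θ − b)))
logit = ln(0.4200/0.5800) = -0.3228
θ = b + logit/(a) = -0.3 + (-0.3228)/2.3600 = -0.4368

-0.437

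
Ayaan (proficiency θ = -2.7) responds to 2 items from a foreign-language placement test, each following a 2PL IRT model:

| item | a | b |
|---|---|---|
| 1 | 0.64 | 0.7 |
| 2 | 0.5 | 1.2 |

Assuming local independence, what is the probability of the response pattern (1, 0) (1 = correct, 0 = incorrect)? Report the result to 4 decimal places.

P(θ) = 1 / (1 + exp(−a(θ − b)))
P_1 = 1/(1+e^{2.1760}) = 0.1019
P_2 = 1/(1+e^{1.9500}) = 0.1246
L = P_1 × (1−P_2) = 0.1019 × 0.8754 = 0.08923

0.0892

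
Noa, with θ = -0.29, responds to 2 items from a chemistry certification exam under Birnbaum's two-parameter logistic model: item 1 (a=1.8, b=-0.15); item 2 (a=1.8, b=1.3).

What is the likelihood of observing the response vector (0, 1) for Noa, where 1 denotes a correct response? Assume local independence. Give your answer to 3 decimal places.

P(θ) = 1 / (1 + exp(−a(θ − b)))
P_1 = 1/(1+e^{0.2520}) = 0.4373
P_2 = 1/(1+e^{2.8620}) = 0.0541
L = (1−P_1) × P_2 = 0.5627 × 0.0541 = 0.03042

0.030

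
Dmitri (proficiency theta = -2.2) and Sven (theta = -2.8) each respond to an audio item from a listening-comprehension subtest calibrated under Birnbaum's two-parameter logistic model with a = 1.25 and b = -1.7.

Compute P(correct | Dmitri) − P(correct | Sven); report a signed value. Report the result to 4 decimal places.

P(theta) = 1 / (1 + exp(−a(theta − b)))
P(Dmitri) = 0.3486  [exponent -0.6250]
P(Sven) = 0.2018  [exponent -1.3750]
Difference = 0.3486 − 0.2018 = 0.1468

0.1468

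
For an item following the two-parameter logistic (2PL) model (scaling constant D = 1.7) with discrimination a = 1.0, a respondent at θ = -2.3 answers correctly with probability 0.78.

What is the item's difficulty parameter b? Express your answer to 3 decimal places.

-3.045

P(θ) = 1 / (1 + exp(−D·a(θ − b)))
logit(0.78) = ln(0.78/0.22) = 1.2657
b = θ − logit/(1.7·a) = -2.3 − 1.2657/1.7000 = -3.0445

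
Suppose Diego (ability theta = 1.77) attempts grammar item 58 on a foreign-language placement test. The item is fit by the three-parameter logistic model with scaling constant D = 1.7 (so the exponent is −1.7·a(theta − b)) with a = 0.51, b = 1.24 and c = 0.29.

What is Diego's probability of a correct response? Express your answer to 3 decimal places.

0.725

P(theta) = c + (1 − c) · 1 / (1 + exp(−D·a(theta − b)))
Exponent: 1.7 × 0.51 × (1.77 − 1.24) = 0.4595
1/(1 + e^{-0.4595}) = 0.6129
P = 0.29 + 0.71 × 0.6129 = 0.7252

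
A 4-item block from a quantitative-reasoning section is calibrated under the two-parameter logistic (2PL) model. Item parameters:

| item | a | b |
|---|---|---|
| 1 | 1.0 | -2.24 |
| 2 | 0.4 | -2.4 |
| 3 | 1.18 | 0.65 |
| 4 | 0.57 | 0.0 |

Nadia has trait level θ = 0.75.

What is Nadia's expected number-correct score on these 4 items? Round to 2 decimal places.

P(θ) = 1 / (1 + exp(−a(θ − b)))
P_1 = 1/(1+e^{-2.9900}) = 0.9521
P_2 = 1/(1+e^{-1.2600}) = 0.7790
P_3 = 1/(1+e^{-0.1180}) = 0.5295
P_4 = 1/(1+e^{-0.4275}) = 0.6053
E[score] = 0.9521 + 0.7790 + 0.5295 + 0.6053 = 2.8659

2.87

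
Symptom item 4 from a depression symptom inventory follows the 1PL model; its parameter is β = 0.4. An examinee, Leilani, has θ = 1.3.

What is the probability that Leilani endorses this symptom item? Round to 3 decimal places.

P(θ) = 1 / (1 + exp(−(θ − β)))
Exponent: (1.3 − 0.4) = 0.9000
1/(1 + e^{-0.9000}) = 0.7109
P = 0.7109

0.711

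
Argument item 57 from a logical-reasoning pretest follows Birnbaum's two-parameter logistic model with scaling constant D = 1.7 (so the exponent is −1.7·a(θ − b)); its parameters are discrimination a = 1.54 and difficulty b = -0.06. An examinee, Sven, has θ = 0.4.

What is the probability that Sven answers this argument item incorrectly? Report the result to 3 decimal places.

0.231

P(θ) = 1 / (1 + exp(−D·a(θ − b)))
Exponent: 1.7 × 1.54 × (0.4 − (-0.06)) = 1.2043
1/(1 + e^{-1.2043}) = 0.7693
P = 0.7693
P(incorrect) = 1 − 0.7693 = 0.2307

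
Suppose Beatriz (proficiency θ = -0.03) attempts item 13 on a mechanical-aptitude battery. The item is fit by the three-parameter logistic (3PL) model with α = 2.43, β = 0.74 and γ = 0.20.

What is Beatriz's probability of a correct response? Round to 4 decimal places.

0.3067

P(θ) = γ + (1 − γ) · 1 / (1 + exp(−α(θ − β)))
Exponent: 2.43 × (-0.03 − 0.74) = -1.8711
1/(1 + e^{1.8711}) = 0.1334
P = 0.20 + 0.80 × 0.1334 = 0.3067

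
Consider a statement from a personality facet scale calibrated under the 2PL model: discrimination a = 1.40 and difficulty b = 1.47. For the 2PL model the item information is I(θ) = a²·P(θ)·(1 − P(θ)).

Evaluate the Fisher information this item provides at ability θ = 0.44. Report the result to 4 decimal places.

0.3031

P = 1/(1+e^{1.4420}) = 0.1912
P(1−P) = 0.1912 × 0.8088 = 0.1547
I = a² × P(1−P) = 1.40² × 0.1547 = 0.30314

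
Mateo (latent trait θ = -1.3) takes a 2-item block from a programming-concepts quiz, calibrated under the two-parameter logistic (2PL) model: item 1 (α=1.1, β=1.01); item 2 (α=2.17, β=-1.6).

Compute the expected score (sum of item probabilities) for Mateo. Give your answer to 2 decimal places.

0.73

P(θ) = 1 / (1 + exp(−α(θ − β)))
P_1 = 1/(1+e^{2.5410}) = 0.0730
P_2 = 1/(1+e^{-0.6510}) = 0.6572
E[score] = 0.0730 + 0.6572 = 0.7303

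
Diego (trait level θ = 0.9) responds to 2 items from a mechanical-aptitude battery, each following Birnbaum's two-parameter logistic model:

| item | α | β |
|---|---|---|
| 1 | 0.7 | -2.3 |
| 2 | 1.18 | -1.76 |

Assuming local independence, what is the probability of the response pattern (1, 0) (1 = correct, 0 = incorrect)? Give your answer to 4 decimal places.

0.0375

P(θ) = 1 / (1 + exp(−α(θ − β)))
P_1 = 1/(1+e^{-2.2400}) = 0.9038
P_2 = 1/(1+e^{-3.1388}) = 0.9585
L = P_1 × (1−P_2) = 0.9038 × 0.0415 = 0.03754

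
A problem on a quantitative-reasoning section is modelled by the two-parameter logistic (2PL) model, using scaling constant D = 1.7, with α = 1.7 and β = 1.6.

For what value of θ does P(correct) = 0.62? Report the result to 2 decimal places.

P(θ) = 1 / (1 + exp(−D·α(θ − β)))
logit = ln(0.6200/0.3800) = 0.4895
θ = β + logit/(1.7·α) = 1.6 + 0.4895/2.8900 = 1.7694

1.77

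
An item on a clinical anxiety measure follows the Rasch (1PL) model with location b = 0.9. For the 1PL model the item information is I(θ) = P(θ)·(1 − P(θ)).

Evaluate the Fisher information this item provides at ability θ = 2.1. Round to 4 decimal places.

P = 1/(1+e^{-1.2000}) = 0.7685
P(1−P) = 0.7685 × 0.2315 = 0.1779
I = P(1−P) = 0.17789

0.1779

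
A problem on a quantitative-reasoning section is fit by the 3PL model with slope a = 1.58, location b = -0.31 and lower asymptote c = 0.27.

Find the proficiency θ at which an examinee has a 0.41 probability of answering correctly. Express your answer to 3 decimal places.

-1.220

P(θ) = c + (1 − c) · 1 / (1 + exp(−a(θ − b)))
Remove guessing floor: (0.41 − 0.27)/(1 − 0.27) = 0.1918
logit = ln(0.1918/0.8082) = -1.4385
θ = b + logit/(a) = -0.31 + (-1.4385)/1.5800 = -1.2204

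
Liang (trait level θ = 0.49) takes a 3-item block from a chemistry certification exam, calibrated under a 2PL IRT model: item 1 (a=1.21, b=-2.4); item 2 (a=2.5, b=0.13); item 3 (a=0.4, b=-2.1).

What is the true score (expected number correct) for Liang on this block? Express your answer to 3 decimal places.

2.420

P(θ) = 1 / (1 + exp(−a(θ − b)))
P_1 = 1/(1+e^{-3.4969}) = 0.9706
P_2 = 1/(1+e^{-0.9000}) = 0.7109
P_3 = 1/(1+e^{-1.0360}) = 0.7381
E[score] = 0.9706 + 0.7109 + 0.7381 = 2.4196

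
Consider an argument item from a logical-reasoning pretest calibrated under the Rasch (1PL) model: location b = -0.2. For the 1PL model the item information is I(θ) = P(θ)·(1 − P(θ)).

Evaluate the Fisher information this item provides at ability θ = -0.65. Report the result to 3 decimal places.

0.238

P = 1/(1+e^{0.4500}) = 0.3894
P(1−P) = 0.3894 × 0.6106 = 0.2378
I = P(1−P) = 0.23776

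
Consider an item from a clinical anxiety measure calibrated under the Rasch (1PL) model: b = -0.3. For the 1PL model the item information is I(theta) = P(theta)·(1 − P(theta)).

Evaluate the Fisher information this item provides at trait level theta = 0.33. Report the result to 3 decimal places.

0.227

P = 1/(1+e^{-0.6300}) = 0.6525
P(1−P) = 0.6525 × 0.3475 = 0.2267
I = P(1−P) = 0.22675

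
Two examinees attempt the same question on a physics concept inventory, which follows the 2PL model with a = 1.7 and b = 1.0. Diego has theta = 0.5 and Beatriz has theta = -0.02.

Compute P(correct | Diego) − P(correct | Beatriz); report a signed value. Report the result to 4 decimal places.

0.1494

P(theta) = 1 / (1 + exp(−a(theta − b)))
P(Diego) = 0.2994  [exponent -0.8500]
P(Beatriz) = 0.1501  [exponent -1.7340]
Difference = 0.2994 − 0.1501 = 0.1494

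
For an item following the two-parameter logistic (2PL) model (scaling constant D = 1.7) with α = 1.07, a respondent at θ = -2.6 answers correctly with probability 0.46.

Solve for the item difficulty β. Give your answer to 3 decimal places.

-2.512

P(θ) = 1 / (1 + exp(−D·α(θ − β)))
logit(0.46) = ln(0.46/0.54) = -0.1603
β = θ − logit/(1.7·α) = -2.6 − (-0.1603)/1.8190 = -2.5119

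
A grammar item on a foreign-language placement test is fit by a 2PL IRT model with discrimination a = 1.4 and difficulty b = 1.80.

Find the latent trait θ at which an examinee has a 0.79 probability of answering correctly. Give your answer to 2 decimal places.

2.75

P(θ) = 1 / (1 + exp(−a(θ − b)))
logit = ln(0.7900/0.2100) = 1.3249
θ = b + logit/(a) = 1.80 + 1.3249/1.4000 = 2.7464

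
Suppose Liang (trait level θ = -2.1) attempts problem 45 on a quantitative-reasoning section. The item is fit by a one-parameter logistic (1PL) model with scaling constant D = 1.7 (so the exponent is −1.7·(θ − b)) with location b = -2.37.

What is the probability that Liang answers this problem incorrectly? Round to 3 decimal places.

0.387

P(θ) = 1 / (1 + exp(−D·(θ − b)))
Exponent: 1.7 × (-2.1 − (-2.37)) = 0.4590
1/(1 + e^{-0.4590}) = 0.6128
P = 0.6128
P(incorrect) = 1 − 0.6128 = 0.3872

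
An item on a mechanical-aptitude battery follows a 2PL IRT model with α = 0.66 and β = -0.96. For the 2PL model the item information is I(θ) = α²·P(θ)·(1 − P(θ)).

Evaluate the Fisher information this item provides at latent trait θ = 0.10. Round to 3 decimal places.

0.097

P = 1/(1+e^{-0.6996}) = 0.6681
P(1−P) = 0.6681 × 0.3319 = 0.2217
I = α² × P(1−P) = 0.66² × 0.2217 = 0.09659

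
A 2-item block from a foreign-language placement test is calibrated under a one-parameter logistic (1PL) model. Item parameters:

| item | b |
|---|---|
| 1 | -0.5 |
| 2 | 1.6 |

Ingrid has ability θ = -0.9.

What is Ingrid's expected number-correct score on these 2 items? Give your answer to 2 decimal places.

P(θ) = 1 / (1 + exp(−(θ − b)))
P_1 = 1/(1+e^{0.4000}) = 0.4013
P_2 = 1/(1+e^{2.5000}) = 0.0759
E[score] = 0.4013 + 0.0759 = 0.4772

0.48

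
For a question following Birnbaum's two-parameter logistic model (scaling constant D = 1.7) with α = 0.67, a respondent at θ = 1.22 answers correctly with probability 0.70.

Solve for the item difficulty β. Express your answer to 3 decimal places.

P(θ) = 1 / (1 + exp(−D·α(θ − β)))
logit(0.70) = ln(0.70/0.30) = 0.8473
β = θ − logit/(1.7·α) = 1.22 − 0.8473/1.1390 = 0.4761

0.476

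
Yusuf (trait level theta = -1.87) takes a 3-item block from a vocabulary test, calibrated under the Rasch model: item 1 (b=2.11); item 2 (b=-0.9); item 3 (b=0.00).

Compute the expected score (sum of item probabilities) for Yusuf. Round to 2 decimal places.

P(theta) = 1 / (1 + exp(−(theta − b)))
P_1 = 1/(1+e^{3.9800}) = 0.0183
P_2 = 1/(1+e^{0.9700}) = 0.2749
P_3 = 1/(1+e^{1.8700}) = 0.1335
E[score] = 0.0183 + 0.2749 + 0.1335 = 0.4268

0.43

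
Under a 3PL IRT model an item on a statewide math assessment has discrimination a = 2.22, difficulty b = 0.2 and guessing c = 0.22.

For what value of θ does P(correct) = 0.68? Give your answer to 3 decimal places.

0.363

P(θ) = c + (1 − c) · 1 / (1 + exp(−a(θ − b)))
Remove guessing floor: (0.68 − 0.22)/(1 − 0.22) = 0.5897
logit = ln(0.5897/0.4103) = 0.3629
θ = b + logit/(a) = 0.2 + 0.3629/2.2200 = 0.3635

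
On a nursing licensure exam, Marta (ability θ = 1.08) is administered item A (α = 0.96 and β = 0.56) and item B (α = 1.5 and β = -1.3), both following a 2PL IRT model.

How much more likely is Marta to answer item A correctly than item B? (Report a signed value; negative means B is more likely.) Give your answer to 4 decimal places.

P(θ) = 1 / (1 + exp(−α(θ − β)))
P_A = 0.6223
P_B = 0.9726
P_A − P_B = -0.3503

-0.3503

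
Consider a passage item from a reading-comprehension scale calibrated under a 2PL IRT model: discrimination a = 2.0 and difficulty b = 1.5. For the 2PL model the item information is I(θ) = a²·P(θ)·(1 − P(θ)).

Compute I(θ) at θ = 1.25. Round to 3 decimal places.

0.940

P = 1/(1+e^{0.5000}) = 0.3775
P(1−P) = 0.3775 × 0.6225 = 0.2350
I = a² × P(1−P) = 2.0² × 0.2350 = 0.94001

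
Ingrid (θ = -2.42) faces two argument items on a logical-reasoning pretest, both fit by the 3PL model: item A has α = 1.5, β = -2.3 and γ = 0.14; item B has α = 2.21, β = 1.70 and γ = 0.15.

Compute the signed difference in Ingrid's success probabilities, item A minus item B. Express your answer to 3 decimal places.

0.381

P(θ) = γ + (1 − γ) · 1 / (1 + exp(−α(θ − β)))
P_A = 0.5314
P_B = 0.1501
P_A − P_B = 0.3813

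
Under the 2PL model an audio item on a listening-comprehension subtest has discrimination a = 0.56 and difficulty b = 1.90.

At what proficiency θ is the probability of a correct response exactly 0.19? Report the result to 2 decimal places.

P(θ) = 1 / (1 + exp(−a(θ − b)))
logit = ln(0.1900/0.8100) = -1.4500
θ = b + logit/(a) = 1.90 + (-1.4500)/0.5600 = -0.6893

-0.69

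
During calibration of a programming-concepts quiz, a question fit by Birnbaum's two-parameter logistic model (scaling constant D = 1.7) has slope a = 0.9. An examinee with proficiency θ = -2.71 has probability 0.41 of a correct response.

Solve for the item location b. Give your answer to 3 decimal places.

P(θ) = 1 / (1 + exp(−D·a(θ − b)))
logit(0.41) = ln(0.41/0.59) = -0.3640
b = θ − logit/(1.7·a) = -2.71 − (-0.3640)/1.5300 = -2.4721

-2.472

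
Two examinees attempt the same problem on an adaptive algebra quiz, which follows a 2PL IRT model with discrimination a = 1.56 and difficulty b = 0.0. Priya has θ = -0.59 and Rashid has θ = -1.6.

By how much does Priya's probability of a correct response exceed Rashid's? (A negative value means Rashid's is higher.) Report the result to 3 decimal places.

0.209

P(θ) = 1 / (1 + exp(−a(θ − b)))
P(Priya) = 0.2849  [exponent -0.9204]
P(Rashid) = 0.0761  [exponent -2.4960]
Difference = 0.2849 − 0.0761 = 0.2087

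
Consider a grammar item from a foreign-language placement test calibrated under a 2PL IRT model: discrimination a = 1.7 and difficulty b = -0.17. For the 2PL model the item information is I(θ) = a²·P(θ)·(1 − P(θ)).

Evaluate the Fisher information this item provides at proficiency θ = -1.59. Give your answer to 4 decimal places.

0.2178

P = 1/(1+e^{2.4140}) = 0.0821
P(1−P) = 0.0821 × 0.9179 = 0.0754
I = a² × P(1−P) = 1.7² × 0.0754 = 0.21782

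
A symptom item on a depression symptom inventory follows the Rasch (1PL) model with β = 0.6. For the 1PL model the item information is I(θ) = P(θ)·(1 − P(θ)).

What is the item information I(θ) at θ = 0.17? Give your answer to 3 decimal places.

0.239

P = 1/(1+e^{0.4300}) = 0.3941
P(1−P) = 0.3941 × 0.6059 = 0.2388
I = P(1−P) = 0.23879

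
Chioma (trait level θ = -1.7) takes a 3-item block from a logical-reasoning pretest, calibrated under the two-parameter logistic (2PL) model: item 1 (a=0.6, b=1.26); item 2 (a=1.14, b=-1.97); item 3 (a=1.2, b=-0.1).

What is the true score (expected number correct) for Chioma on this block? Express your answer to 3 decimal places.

P(θ) = 1 / (1 + exp(−a(θ − b)))
P_1 = 1/(1+e^{1.7760}) = 0.1448
P_2 = 1/(1+e^{-0.3078}) = 0.5763
P_3 = 1/(1+e^{1.9200}) = 0.1279
E[score] = 0.1448 + 0.5763 + 0.1279 = 0.8490

0.849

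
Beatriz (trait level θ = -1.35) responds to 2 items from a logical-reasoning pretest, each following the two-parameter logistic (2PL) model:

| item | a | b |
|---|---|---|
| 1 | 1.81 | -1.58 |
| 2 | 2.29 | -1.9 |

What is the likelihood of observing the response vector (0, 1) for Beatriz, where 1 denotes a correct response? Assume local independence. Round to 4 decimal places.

0.3096

P(θ) = 1 / (1 + exp(−a(θ − b)))
P_1 = 1/(1+e^{-0.4163}) = 0.6026
P_2 = 1/(1+e^{-1.2595}) = 0.7789
L = (1−P_1) × P_2 = 0.3974 × 0.7789 = 0.30955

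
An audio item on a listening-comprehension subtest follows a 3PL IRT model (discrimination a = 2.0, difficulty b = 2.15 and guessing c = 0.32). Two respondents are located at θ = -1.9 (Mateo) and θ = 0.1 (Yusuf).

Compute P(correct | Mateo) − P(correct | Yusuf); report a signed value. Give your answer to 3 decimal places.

-0.011

P(θ) = c + (1 − c) · 1 / (1 + exp(−a(θ − b)))
P(Mateo) = 0.3202  [exponent -8.1000]
P(Yusuf) = 0.3311  [exponent -4.1000]
Difference = 0.3202 − 0.3311 = -0.0109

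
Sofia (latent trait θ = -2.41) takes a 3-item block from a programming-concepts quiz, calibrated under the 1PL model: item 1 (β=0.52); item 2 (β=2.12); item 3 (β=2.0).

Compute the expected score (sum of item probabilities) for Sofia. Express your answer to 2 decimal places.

0.07

P(θ) = 1 / (1 + exp(−(θ − β)))
P_1 = 1/(1+e^{2.9300}) = 0.0507
P_2 = 1/(1+e^{4.5300}) = 0.0107
P_3 = 1/(1+e^{4.4100}) = 0.0120
E[score] = 0.0507 + 0.0107 + 0.0120 = 0.0734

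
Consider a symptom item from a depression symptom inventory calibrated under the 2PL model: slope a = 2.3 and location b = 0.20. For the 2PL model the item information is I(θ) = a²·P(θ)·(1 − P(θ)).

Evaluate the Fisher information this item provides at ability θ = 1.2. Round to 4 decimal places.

P = 1/(1+e^{-2.3000}) = 0.9089
P(1−P) = 0.9089 × 0.0911 = 0.0828
I = a² × P(1−P) = 2.3² × 0.0828 = 0.43812

0.4381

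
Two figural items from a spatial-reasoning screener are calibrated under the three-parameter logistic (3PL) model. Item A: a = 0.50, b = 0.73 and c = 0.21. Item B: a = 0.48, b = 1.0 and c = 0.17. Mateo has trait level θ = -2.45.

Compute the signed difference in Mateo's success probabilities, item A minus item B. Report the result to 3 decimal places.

P(θ) = c + (1 − c) · 1 / (1 + exp(−a(θ − b)))
P_A = 0.3438
P_B = 0.3030
P_A − P_B = 0.0408

0.041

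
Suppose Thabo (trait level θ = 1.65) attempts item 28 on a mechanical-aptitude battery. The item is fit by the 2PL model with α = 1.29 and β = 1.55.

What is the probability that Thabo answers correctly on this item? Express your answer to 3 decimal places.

0.532

P(θ) = 1 / (1 + exp(−α(θ − β)))
Exponent: 1.29 × (1.65 − 1.55) = 0.1290
1/(1 + e^{-0.1290}) = 0.5322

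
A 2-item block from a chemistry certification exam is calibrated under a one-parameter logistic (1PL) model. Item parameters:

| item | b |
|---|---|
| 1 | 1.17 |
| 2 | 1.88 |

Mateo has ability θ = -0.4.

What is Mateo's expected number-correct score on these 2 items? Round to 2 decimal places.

0.27

P(θ) = 1 / (1 + exp(−(θ − b)))
P_1 = 1/(1+e^{1.5700}) = 0.1722
P_2 = 1/(1+e^{2.2800}) = 0.0928
E[score] = 0.1722 + 0.0928 = 0.2650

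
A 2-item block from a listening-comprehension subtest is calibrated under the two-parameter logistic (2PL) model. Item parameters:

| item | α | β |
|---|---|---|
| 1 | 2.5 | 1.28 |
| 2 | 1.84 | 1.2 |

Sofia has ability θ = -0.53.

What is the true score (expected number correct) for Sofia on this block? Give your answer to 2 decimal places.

P(θ) = 1 / (1 + exp(−α(θ − β)))
P_1 = 1/(1+e^{4.5250}) = 0.0107
P_2 = 1/(1+e^{3.1832}) = 0.0398
E[score] = 0.0107 + 0.0398 = 0.0505

0.05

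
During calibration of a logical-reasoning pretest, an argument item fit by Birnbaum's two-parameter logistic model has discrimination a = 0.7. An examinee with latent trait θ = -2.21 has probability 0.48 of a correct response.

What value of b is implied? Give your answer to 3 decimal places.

-2.096

P(θ) = 1 / (1 + exp(−a(θ − b)))
logit(0.48) = ln(0.48/0.52) = -0.0800
b = θ − logit/(a) = -2.21 − (-0.0800)/0.7000 = -2.0957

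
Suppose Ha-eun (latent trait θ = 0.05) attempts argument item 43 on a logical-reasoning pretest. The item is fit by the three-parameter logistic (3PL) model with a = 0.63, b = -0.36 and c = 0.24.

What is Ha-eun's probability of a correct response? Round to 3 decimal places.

P(θ) = c + (1 − c) · 1 / (1 + exp(−a(θ − b)))
Exponent: 0.63 × (0.05 − (-0.36)) = 0.2583
1/(1 + e^{-0.2583}) = 0.5642
P = 0.24 + 0.76 × 0.5642 = 0.6688

0.669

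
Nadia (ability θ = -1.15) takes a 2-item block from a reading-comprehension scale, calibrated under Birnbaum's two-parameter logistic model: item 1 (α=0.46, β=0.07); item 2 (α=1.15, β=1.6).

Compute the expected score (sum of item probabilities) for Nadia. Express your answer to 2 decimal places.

0.40

P(θ) = 1 / (1 + exp(−α(θ − β)))
P_1 = 1/(1+e^{0.5612}) = 0.3633
P_2 = 1/(1+e^{3.1625}) = 0.0406
E[score] = 0.3633 + 0.0406 = 0.4039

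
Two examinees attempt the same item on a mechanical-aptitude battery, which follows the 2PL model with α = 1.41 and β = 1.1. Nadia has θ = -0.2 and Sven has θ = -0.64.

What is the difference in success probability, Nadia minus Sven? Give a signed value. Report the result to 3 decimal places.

0.059

P(θ) = 1 / (1 + exp(−α(θ − β)))
P(Nadia) = 0.1379  [exponent -1.8330]
P(Sven) = 0.0792  [exponent -2.4534]
Difference = 0.1379 − 0.0792 = 0.0587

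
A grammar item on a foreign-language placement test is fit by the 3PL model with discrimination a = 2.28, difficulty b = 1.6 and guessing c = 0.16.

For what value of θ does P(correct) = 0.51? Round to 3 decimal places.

1.452

P(θ) = c + (1 − c) · 1 / (1 + exp(−a(θ − b)))
Remove guessing floor: (0.51 − 0.16)/(1 − 0.16) = 0.4167
logit = ln(0.4167/0.5833) = -0.3365
θ = b + logit/(a) = 1.6 + (-0.3365)/2.2800 = 1.4524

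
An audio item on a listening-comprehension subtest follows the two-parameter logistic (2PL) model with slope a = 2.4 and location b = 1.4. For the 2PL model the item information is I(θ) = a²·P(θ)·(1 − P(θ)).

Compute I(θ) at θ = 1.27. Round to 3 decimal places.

P = 1/(1+e^{0.3120}) = 0.4226
P(1−P) = 0.4226 × 0.5774 = 0.2440
I = a² × P(1−P) = 2.4² × 0.2440 = 1.40552

1.406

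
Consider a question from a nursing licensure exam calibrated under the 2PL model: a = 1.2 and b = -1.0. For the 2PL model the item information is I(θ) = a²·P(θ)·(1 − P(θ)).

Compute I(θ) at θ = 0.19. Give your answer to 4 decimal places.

0.2246

P = 1/(1+e^{-1.4280}) = 0.8066
P(1−P) = 0.8066 × 0.1934 = 0.1560
I = a² × P(1−P) = 1.2² × 0.1560 = 0.22464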